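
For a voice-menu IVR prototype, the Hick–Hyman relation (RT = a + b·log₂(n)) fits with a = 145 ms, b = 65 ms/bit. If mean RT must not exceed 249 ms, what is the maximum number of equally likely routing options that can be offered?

3

Set 145 + 65·log₂ n ≤ 249 → log₂ n ≤ (249 − 145)/65 = 1.6000.
So n ≤ 2^1.6000 = 3.031; the largest integer n is 3.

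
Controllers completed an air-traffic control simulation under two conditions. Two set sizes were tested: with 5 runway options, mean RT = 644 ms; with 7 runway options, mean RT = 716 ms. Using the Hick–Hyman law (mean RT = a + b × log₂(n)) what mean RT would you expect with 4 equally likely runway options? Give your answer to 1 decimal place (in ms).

Fit slope and intercept:
  b = (716 − 644) / (log₂ 7 − log₂ 5) = 72 / (2.8074 − 2.3219) = 148.323 ms/bit
  a = 644 − 148.323 × 2.3219 = 299.604 ms
Then RT(4) = 299.604 + 148.323 × log₂ 4 = 299.604 + 148.323 × 2 ≈ 596.251 ms.

596.3 ms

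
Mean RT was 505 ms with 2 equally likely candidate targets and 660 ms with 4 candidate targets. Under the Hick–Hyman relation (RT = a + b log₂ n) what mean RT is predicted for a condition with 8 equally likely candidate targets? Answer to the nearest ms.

Fit slope and intercept:
  b = (660 − 505) / (log₂ 4 − log₂ 2) = 155 / (2 − 1) = 155 ms/bit
  a = 505 − 155 × 1 = 350 ms
Then RT(8) = 350 + 155 × log₂ 8 = 350 + 155 × 3 ≈ 815.000 ms.

815 ms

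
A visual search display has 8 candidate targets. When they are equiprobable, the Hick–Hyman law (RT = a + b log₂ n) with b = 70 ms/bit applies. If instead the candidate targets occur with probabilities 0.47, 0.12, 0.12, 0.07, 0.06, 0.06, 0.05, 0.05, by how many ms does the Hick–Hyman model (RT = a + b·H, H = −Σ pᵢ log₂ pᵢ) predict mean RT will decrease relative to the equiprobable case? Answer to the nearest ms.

40 ms

The RT saving is b·ΔH. Equiprobable H₀ = log₂(8) = 3.0000 bits; with the given probabilities H = 2.4339 bits.
b·(H₀ − H) = 70 × (3.0000 − 2.4339) = 39.63 ms.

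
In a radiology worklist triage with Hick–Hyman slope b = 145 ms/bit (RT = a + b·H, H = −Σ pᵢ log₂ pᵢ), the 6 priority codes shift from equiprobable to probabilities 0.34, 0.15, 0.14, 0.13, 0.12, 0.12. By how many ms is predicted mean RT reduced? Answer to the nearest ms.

The RT saving is b·ΔH. Equiprobable H₀ = log₂(6) = 2.5850 bits; with the given probabilities H = 2.4536 bits.
b·(H₀ − H) = 145 × (2.5850 − 2.4536) = 19.05 ms.

19 ms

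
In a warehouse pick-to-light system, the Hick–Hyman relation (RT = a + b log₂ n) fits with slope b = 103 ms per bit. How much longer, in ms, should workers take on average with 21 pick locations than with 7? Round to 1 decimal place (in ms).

163.3 ms

Only the slope matters, since a is common to both: ΔRT = b·log₂(n₂/n₁).
log₂(21) − log₂(7) = 4.3923 − 2.8074 = 1.5850.
ΔRT = 103 × 1.5850 = 163.251 ms.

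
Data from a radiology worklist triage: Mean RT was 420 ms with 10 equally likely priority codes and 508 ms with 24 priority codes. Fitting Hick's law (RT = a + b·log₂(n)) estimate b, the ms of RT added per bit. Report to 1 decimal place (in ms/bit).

69.7 ms/bit

Slope: b = (508 − 420) / (log₂ 24 − log₂ 10) = 88/1.2630 = 69.673 ms/bit.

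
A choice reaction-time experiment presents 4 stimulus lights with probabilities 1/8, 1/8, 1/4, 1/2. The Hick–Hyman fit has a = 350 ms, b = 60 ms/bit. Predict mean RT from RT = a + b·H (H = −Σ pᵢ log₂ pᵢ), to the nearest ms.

H = −Σ pᵢ log₂ pᵢ = 0.125·3 + 0.125·3 + 0.25·2 + 0.5·1 = 1.750 bits.
RT = 350 + 60 × 1.750 = 455.00 ms.

455 ms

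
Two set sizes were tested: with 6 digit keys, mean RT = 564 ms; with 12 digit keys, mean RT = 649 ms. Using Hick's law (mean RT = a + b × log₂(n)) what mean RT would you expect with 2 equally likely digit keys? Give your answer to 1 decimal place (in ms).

RT is linear in log₂ n, so two points fix the line:
  b = (649 − 564) / (log₂ 12 − log₂ 6) = 85 / (3.5850 − 2.5850) = 85.000 ms/bit
  a = 564 − 85.000 × 2.5850 = 344.278 ms
Then RT(2) = 344.278 + 85.000 × log₂ 2 = 344.278 + 85.000 × 1 ≈ 429.278 ms.

429.3 ms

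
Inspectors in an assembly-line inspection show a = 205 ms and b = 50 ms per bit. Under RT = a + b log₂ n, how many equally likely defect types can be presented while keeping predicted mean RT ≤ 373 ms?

10

Information budget: (373 − 205)/50 = 3.3600 bits, so n ≤ 2^3.3600 = 10.267 → at most 10.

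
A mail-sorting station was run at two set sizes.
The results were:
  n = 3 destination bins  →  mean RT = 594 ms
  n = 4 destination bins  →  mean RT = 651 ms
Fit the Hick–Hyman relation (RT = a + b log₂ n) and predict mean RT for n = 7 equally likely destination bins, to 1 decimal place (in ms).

Solve the two-equation system in a and b:
  b = (651 − 594) / (log₂ 4 − log₂ 3) = 57 / (2 − 1.5850) = 137.337 ms/bit
  a = 594 − 137.337 × 1.5850 = 376.326 ms
Then RT(7) = 376.326 + 137.337 × log₂ 7 = 376.326 + 137.337 × 2.8074 ≈ 761.880 ms.

761.9 ms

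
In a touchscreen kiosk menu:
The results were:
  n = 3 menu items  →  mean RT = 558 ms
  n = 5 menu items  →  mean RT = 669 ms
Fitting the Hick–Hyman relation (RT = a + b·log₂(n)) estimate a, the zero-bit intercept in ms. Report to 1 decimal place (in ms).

The slope on a log₂ axis is (669 − 558) / (2.3219 − 1.5850) = 150.618 ms/bit.
a = RT₁ − b·log₂ n₁ = 558 − 150.618 × 1.5850 = 319.277 ms.

319.3 ms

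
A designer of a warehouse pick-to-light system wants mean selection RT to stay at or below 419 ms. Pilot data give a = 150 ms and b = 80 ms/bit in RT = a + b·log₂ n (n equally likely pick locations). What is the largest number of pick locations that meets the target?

Information budget: (419 − 150)/80 = 3.3625 bits, so n ≤ 2^3.3625 = 10.285 → at most 10.

10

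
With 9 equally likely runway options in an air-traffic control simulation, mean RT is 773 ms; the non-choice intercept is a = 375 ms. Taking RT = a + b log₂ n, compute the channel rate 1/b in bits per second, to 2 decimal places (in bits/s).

7.96 bits/s

Choice component = 773 − 375 = 398 ms over log₂(9) = 3.1699 bits.
b = 398 / 3.1699 = 125.555 ms/bit, so 1/b = 7.965 bits/s.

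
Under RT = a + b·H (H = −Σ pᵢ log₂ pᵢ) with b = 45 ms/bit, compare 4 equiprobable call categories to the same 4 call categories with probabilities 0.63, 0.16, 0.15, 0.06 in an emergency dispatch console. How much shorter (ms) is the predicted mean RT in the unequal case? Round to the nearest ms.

23 ms

The RT saving is b·ΔH. Equiprobable H₀ = log₂(4) = 2.0000 bits; with the given probabilities H = 1.4970 bits.
b·(H₀ − H) = 45 × (2.0000 − 1.4970) = 22.63 ms.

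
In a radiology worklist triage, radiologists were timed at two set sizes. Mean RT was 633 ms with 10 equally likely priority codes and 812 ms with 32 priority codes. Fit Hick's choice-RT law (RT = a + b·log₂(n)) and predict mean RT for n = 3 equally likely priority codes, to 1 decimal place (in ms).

With log₂ n on the abscissa the relation is linear; from the two conditions:
  b = (812 − 633) / (log₂ 32 − log₂ 10) = 179 / (5 − 3.3219) = 106.670 ms/bit
  a = 633 − 106.670 × 3.3219 = 278.650 ms
Then RT(3) = 278.650 + 106.670 × log₂ 3 = 278.650 + 106.670 × 1.5850 ≈ 447.718 ms.

447.7 ms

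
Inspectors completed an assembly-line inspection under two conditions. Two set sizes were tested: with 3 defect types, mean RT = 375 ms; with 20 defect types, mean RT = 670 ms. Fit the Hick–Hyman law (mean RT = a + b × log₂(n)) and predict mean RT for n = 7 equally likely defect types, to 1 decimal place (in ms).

RT is linear in log₂ n, so two points fix the line:
  b = (670 − 375) / (log₂ 20 − log₂ 3) = 295 / (4.3219 − 1.5850) = 107.784 ms/bit
  a = 375 − 107.784 × 1.5850 = 204.167 ms
Then RT(7) = 204.167 + 107.784 × log₂ 7 = 204.167 + 107.784 × 2.8074 ≈ 506.754 ms.

506.8 ms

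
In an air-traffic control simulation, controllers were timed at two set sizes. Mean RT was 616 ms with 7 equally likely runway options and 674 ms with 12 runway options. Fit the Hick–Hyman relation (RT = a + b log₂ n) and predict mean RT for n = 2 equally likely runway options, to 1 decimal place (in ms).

481.2 ms

With log₂ n on the abscissa the relation is linear; from the two conditions:
  b = (674 − 616) / (log₂ 12 − log₂ 7) = 58 / (3.5850 − 2.8074) = 74.588 ms/bit
  a = 616 − 74.588 × 2.8074 = 406.606 ms
Then RT(2) = 406.606 + 74.588 × log₂ 2 = 406.606 + 74.588 × 1 ≈ 481.193 ms.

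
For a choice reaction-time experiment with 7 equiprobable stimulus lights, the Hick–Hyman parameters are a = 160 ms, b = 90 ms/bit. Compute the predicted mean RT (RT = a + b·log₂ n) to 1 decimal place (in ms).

412.7 ms

log₂(7) = 2.8074 bits, so RT = 160 + 90 × 2.8074 ≈ 412.662 ms.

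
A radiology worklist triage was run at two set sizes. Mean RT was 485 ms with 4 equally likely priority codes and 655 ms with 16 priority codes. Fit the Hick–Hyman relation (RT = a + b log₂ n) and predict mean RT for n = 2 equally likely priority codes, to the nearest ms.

400 ms

With log₂ n on the abscissa the relation is linear; from the two conditions:
  b = (655 − 485) / (log₂ 16 − log₂ 4) = 170 / (4 − 2) = 85 ms/bit
  a = 485 − 85 × 2 = 315 ms
Then RT(2) = 315 + 85 × log₂ 2 = 315 + 85 × 1 ≈ 400.000 ms.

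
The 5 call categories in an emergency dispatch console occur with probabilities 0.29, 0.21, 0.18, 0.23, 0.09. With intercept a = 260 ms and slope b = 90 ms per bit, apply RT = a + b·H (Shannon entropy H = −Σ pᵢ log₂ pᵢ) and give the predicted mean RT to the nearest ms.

461 ms

Entropy contributions −pᵢ log₂ pᵢ: 0.5179, 0.4728, 0.4453, 0.4877, 0.3127; sum H = 2.2364 bits.
RT = a + bH = 260 + 90·2.2364 = 461.27 ms.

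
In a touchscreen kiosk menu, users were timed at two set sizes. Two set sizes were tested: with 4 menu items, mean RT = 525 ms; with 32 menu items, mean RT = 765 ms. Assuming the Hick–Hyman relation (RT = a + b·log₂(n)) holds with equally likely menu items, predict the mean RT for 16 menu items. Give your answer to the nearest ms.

Solve the two-equation system in a and b:
  b = (765 − 525) / (log₂ 32 − log₂ 4) = 240 / (5 − 2) = 80 ms/bit
  a = 525 − 80 × 2 = 365 ms
Then RT(16) = 365 + 80 × log₂ 16 = 365 + 80 × 4 ≈ 685.000 ms.

685 ms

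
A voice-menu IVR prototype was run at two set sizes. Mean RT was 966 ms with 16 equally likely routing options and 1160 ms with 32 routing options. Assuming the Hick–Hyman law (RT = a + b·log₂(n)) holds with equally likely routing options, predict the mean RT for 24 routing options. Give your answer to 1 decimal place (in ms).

1079.5 ms

With log₂ n on the abscissa the relation is linear; from the two conditions:
  b = (1160 − 966) / (log₂ 32 − log₂ 16) = 194 / (5 − 4) = 194.000 ms/bit
  a = 966 − 194.000 × 4 = 190.000 ms
Then RT(24) = 190.000 + 194.000 × log₂ 24 = 190.000 + 194.000 × 4.5850 ≈ 1079.483 ms.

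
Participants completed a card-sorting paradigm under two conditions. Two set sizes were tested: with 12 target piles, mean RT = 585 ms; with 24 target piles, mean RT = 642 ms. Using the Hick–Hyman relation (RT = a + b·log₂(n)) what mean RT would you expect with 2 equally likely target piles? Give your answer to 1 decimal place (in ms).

With log₂ n on the abscissa the relation is linear; from the two conditions:
  b = (642 − 585) / (log₂ 24 − log₂ 12) = 57 / (4.5850 − 3.5850) = 57.000 ms/bit
  a = 585 − 57.000 × 3.5850 = 380.657 ms
Then RT(2) = 380.657 + 57.000 × log₂ 2 = 380.657 + 57.000 × 1 ≈ 437.657 ms.

437.7 ms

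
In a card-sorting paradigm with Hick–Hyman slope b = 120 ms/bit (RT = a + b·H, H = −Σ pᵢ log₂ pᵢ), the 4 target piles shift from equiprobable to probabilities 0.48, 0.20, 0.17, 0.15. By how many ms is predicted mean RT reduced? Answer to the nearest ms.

22 ms

Equiprobable entropy H₀ = log₂ 4 = 2.0000 bits.
Skewed entropy H = −Σ pᵢ log₂ pᵢ = 1.8178 bits.
ΔRT = b·(H₀ − H) = 120 × 0.1822 = 21.87 ms.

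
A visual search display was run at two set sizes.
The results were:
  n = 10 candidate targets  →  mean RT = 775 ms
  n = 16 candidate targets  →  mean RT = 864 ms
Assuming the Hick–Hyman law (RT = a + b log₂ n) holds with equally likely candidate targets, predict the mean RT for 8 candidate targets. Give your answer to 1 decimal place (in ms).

Fit slope and intercept:
  b = (864 − 775) / (log₂ 16 − log₂ 10) = 89 / (4 − 3.3219) = 131.255 ms/bit
  a = 775 − 131.255 × 3.3219 = 338.982 ms
Then RT(8) = 338.982 + 131.255 × log₂ 8 = 338.982 + 131.255 × 3 ≈ 732.745 ms.

732.7 ms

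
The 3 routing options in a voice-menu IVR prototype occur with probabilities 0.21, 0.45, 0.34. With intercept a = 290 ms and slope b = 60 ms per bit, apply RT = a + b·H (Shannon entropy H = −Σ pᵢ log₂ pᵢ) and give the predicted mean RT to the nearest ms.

H = 0.21·log₂(1/0.21) + 0.45·log₂(1/0.45) + 0.34·log₂(1/0.34) = 1.5204 bits.
RT = 290 + 60 × 1.5204 = 381.22 ms.

381 ms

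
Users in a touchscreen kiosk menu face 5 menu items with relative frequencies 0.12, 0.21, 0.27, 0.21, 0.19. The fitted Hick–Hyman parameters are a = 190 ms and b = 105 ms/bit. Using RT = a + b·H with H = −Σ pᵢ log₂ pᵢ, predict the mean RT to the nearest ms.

Entropy contributions −pᵢ log₂ pᵢ: 0.3671, 0.4728, 0.5100, 0.4728, 0.4552; sum H = 2.2780 bits.
RT = a + bH = 190 + 105·2.2780 = 429.19 ms.

429 ms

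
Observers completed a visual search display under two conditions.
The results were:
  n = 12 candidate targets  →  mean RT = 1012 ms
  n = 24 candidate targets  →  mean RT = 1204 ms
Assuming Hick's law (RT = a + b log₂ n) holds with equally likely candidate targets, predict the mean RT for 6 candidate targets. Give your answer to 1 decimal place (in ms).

820.0 ms

With log₂ n on the abscissa the relation is linear; from the two conditions:
  b = (1204 − 1012) / (log₂ 24 − log₂ 12) = 192 / (4.5850 − 3.5850) = 192.000 ms/bit
  a = 1012 − 192.000 × 3.5850 = 323.687 ms
Then RT(6) = 323.687 + 192.000 × log₂ 6 = 323.687 + 192.000 × 2.5850 ≈ 820.000 ms.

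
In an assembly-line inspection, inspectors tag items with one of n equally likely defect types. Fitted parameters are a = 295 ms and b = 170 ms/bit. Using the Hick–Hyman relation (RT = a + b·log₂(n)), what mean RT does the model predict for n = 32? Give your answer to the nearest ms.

1145 ms

log₂(32) = 5 bits, so RT = 295 + 170 × 5 ≈ 1145.000 ms.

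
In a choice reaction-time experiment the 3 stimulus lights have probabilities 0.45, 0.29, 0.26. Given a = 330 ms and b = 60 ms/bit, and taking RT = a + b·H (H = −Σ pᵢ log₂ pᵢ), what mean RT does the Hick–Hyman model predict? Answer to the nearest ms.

422 ms

H = 0.45·log₂(1/0.45) + 0.29·log₂(1/0.29) + 0.26·log₂(1/0.26) = 1.5416 bits.
RT = 330 + 60 × 1.5416 = 422.50 ms.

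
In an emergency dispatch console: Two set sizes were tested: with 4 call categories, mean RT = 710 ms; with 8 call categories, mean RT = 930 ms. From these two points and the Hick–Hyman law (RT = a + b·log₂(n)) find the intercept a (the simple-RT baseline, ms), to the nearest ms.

The slope on a log₂ axis is (930 − 710) / (3 − 2) = 220 ms/bit.
a = RT₁ − b·log₂ n₁ = 710 − 220 × 2 = 270.000 ms.

270 ms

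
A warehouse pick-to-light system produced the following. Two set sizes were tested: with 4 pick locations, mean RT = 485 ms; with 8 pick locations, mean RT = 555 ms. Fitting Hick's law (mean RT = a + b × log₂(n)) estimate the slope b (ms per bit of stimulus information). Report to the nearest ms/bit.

b = (RT₂ − RT₁)/(log₂ n₂ − log₂ n₁) = (555 − 485)/(3 − 2) = 70 ms/bit.

70 ms/bit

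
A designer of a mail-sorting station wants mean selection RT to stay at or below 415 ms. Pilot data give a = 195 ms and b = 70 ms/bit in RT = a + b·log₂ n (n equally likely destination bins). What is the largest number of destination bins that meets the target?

70·log₂ n ≤ 415 − 195 = 220, giving log₂ n ≤ 3.1429 and n ≤ 8.833. The largest whole number is 8.

8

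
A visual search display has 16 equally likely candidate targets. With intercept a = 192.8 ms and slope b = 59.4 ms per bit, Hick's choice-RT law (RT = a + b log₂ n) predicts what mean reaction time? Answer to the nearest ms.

log₂(16) = 4 bits, so RT = 192.8 + 59.4 × 4 ≈ 430.400 ms.

430 ms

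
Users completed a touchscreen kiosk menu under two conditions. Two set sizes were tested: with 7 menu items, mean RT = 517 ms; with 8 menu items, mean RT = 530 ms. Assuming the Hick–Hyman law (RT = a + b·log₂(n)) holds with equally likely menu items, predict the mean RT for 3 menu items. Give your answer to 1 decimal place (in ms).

Solve the two-equation system in a and b:
  b = (530 − 517) / (log₂ 8 − log₂ 7) = 13 / (3 − 2.8074) = 67.482 ms/bit
  a = 517 − 67.482 × 2.8074 = 327.555 ms
Then RT(3) = 327.555 + 67.482 × log₂ 3 = 327.555 + 67.482 × 1.5850 ≈ 434.511 ms.

434.5 ms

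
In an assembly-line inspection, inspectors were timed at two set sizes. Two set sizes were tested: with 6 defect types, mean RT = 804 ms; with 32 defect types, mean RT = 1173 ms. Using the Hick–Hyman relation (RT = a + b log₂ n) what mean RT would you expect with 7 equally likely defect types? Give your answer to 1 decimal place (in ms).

Solve the two-equation system in a and b:
  b = (1173 − 804) / (log₂ 32 − log₂ 6) = 369 / (5 − 2.5850) = 152.793 ms/bit
  a = 804 − 152.793 × 2.5850 = 409.037 ms
Then RT(7) = 409.037 + 152.793 × log₂ 7 = 409.037 + 152.793 × 2.8074 ≈ 837.980 ms.

838.0 ms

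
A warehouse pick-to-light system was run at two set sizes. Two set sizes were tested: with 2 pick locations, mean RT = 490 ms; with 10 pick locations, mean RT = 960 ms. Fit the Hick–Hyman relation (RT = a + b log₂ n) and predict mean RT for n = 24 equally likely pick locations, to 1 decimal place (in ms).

Solve the two-equation system in a and b:
  b = (960 − 490) / (log₂ 10 − log₂ 2) = 470 / (3.3219 − 1) = 202.418 ms/bit
  a = 490 − 202.418 × 1 = 287.582 ms
Then RT(24) = 287.582 + 202.418 × log₂ 24 = 287.582 + 202.418 × 4.5850 ≈ 1215.661 ms.

1215.7 ms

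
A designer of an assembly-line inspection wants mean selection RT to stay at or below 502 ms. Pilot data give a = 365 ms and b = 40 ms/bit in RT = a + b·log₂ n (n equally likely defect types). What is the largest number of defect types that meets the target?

10

Information budget: (502 − 365)/40 = 3.4250 bits, so n ≤ 2^3.4250 = 10.741 → at most 10.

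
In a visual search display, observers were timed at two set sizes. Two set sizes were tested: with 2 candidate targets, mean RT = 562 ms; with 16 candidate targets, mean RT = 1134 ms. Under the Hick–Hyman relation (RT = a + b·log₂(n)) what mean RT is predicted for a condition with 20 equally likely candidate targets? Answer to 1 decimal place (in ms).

RT is linear in log₂ n, so two points fix the line:
  b = (1134 − 562) / (log₂ 16 − log₂ 2) = 572 / (4 − 1) = 190.667 ms/bit
  a = 562 − 190.667 × 1 = 371.333 ms
Then RT(20) = 371.333 + 190.667 × log₂ 20 = 371.333 + 190.667 × 4.3219 ≈ 1195.381 ms.

1195.4 ms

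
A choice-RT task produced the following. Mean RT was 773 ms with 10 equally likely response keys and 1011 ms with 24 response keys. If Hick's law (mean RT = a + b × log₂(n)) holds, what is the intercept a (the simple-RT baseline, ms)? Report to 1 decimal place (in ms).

147.0 ms

b = (RT₂ − RT₁)/(log₂ n₂ − log₂ n₁) = (1011 − 773)/(4.5850 − 3.3219) = 188.435 ms/bit.
Intercept: a = 773 − 188.435·log₂(10) = 147.032 ms.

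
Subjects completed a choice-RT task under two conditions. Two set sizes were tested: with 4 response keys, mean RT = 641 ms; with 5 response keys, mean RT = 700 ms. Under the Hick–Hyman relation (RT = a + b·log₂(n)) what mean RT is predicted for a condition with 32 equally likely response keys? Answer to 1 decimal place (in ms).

Solve the two-equation system in a and b:
  b = (700 − 641) / (log₂ 5 − log₂ 4) = 59 / (2.3219 − 2) = 183.271 ms/bit
  a = 641 − 183.271 × 2 = 274.459 ms
Then RT(32) = 274.459 + 183.271 × log₂ 32 = 274.459 + 183.271 × 5 ≈ 1190.812 ms.

1190.8 ms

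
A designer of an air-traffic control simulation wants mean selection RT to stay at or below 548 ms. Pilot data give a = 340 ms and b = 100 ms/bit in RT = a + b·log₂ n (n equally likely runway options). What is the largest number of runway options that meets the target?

4

Set 340 + 100·log₂ n ≤ 548 → log₂ n ≤ (548 − 340)/100 = 2.0800.
So n ≤ 2^2.0800 = 4.228; the largest integer n is 4.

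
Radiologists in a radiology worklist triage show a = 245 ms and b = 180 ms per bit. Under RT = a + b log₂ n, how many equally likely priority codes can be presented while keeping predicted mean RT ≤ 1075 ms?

180·log₂ n ≤ 1075 − 245 = 830, giving log₂ n ≤ 4.6111 and n ≤ 24.439. The largest whole number is 24.

24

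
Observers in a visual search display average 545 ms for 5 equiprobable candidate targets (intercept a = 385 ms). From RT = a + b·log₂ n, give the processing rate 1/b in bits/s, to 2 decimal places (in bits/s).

b = (545 − 385)/log₂ 5 = 160/2.3219 = 68.908 ms per bit = 0.06891 s/bit; the reciprocal is 14.512 bits/s.

14.51 bits/s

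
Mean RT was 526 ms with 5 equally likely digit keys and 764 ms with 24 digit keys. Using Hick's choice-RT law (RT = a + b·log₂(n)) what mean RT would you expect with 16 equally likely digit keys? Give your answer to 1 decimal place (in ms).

702.5 ms

Solve the two-equation system in a and b:
  b = (764 − 526) / (log₂ 24 − log₂ 5) = 238 / (4.5850 − 2.3219) = 105.169 ms/bit
  a = 526 − 105.169 × 2.3219 = 281.806 ms
Then RT(16) = 281.806 + 105.169 × log₂ 16 = 281.806 + 105.169 × 4 ≈ 702.480 ms.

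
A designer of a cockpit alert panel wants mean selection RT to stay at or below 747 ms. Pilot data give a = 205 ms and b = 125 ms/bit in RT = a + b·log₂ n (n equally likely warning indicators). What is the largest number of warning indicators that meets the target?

Information budget: (747 − 205)/125 = 4.3360 bits, so n ≤ 2^4.3360 = 20.196 → at most 20.

20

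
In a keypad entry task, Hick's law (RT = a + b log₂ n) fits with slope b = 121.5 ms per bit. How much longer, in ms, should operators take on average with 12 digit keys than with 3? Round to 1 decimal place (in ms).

243.0 ms

Only the slope matters, since a is common to both: ΔRT = b·log₂(n₂/n₁).
log₂(12) − log₂(3) = log₂(12/3) = log₂(4) = 2.
ΔRT = 121.5 × 2.0000 = 243.000 ms.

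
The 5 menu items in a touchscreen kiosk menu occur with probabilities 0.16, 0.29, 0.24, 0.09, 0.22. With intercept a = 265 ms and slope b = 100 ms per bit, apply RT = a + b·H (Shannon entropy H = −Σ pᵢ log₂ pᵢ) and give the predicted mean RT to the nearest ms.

488 ms

Entropy contributions −pᵢ log₂ pᵢ: 0.4230, 0.5179, 0.4941, 0.3127, 0.4806; sum H = 2.2283 bits.
RT = a + bH = 265 + 100·2.2283 = 487.83 ms.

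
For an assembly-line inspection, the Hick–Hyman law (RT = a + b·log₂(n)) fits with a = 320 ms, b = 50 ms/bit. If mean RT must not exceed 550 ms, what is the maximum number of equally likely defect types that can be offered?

24

Information budget: (550 − 320)/50 = 4.6000 bits, so n ≤ 2^4.6000 = 24.251 → at most 24.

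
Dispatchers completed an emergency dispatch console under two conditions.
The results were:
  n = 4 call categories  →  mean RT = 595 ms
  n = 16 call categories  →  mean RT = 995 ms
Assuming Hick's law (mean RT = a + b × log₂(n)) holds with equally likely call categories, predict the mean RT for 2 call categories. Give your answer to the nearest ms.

395 ms

RT is linear in log₂ n, so two points fix the line:
  b = (995 − 595) / (log₂ 16 − log₂ 4) = 400 / (4 − 2) = 200 ms/bit
  a = 595 − 200 × 2 = 195 ms
Then RT(2) = 195 + 200 × log₂ 2 = 195 + 200 × 1 ≈ 395.000 ms.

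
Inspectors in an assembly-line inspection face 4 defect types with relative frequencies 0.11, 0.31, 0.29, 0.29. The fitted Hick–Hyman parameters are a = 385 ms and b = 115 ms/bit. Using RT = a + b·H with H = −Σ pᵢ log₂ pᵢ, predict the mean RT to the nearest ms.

605 ms

Entropy contributions −pᵢ log₂ pᵢ: 0.3503, 0.5238, 0.5179, 0.5179; sum H = 1.9099 bits.
RT = a + bH = 385 + 115·1.9099 = 604.64 ms.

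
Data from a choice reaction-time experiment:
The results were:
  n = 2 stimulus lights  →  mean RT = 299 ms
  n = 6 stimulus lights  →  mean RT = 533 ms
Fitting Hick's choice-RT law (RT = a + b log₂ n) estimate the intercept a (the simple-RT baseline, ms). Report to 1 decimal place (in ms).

The slope on a log₂ axis is (533 − 299) / (2.5850 − 1) = 147.638 ms/bit.
Intercept: a = 299 − 147.638·log₂(2) = 151.362 ms.

151.4 ms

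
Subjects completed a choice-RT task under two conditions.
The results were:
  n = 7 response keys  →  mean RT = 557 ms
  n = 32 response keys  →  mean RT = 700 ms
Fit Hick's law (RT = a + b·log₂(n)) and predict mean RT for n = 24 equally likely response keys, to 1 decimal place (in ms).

Solve the two-equation system in a and b:
  b = (700 − 557) / (log₂ 32 − log₂ 7) = 143 / (5 − 2.8074) = 65.218 ms/bit
  a = 557 − 65.218 × 2.8074 = 373.910 ms
Then RT(24) = 373.910 + 65.218 × log₂ 24 = 373.910 + 65.218 × 4.5850 ≈ 672.932 ms.

672.9 ms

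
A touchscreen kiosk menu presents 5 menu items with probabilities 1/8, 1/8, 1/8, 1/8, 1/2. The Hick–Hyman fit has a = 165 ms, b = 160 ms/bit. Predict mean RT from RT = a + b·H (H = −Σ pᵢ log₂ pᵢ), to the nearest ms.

H = −Σ pᵢ log₂ pᵢ = 0.125·3 + 0.125·3 + 0.125·3 + 0.125·3 + 0.5·1 = 2.000 bits.
RT = 165 + 160 × 2.000 = 485.00 ms.

485 ms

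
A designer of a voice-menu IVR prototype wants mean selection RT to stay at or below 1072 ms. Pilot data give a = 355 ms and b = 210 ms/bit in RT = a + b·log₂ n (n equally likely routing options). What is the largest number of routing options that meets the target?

210·log₂ n ≤ 1072 − 355 = 717, giving log₂ n ≤ 3.4143 and n ≤ 10.661. The largest whole number is 10.

10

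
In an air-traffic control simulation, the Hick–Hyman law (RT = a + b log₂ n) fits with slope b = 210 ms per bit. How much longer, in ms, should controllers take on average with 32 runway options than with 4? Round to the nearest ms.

630 ms

Only the slope matters, since a is common to both: ΔRT = b·log₂(n₂/n₁).
log₂(32) − log₂(4) = log₂(32/4) = log₂(8) = 3.
ΔRT = 210 × 3.0000 = 630.000 ms.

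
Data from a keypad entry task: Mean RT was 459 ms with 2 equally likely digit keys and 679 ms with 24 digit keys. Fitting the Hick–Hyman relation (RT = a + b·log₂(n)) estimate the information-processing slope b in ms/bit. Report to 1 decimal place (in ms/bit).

61.4 ms/bit

b = (RT₂ − RT₁)/(log₂ n₂ − log₂ n₁) = (679 − 459)/(4.5850 − 1) = 61.367 ms/bit.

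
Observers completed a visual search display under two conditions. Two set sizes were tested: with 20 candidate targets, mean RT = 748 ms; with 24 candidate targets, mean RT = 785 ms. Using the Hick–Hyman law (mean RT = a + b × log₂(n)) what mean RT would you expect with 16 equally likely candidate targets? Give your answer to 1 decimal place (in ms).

RT is linear in log₂ n, so two points fix the line:
  b = (785 − 748) / (log₂ 24 − log₂ 20) = 37 / (4.5850 − 4.3219) = 140.666 ms/bit
  a = 748 − 140.666 × 4.3219 = 140.052 ms
Then RT(16) = 140.052 + 140.666 × log₂ 16 = 140.052 + 140.666 × 4 ≈ 702.716 ms.

702.7 ms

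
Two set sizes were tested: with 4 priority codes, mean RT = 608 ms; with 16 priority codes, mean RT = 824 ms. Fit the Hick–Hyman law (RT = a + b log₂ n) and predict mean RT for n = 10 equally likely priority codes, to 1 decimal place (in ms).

750.8 ms

Fit slope and intercept:
  b = (824 − 608) / (log₂ 16 − log₂ 4) = 216 / (4 − 2) = 108.000 ms/bit
  a = 608 − 108.000 × 2 = 392.000 ms
Then RT(10) = 392.000 + 108.000 × log₂ 10 = 392.000 + 108.000 × 3.3219 ≈ 750.768 ms.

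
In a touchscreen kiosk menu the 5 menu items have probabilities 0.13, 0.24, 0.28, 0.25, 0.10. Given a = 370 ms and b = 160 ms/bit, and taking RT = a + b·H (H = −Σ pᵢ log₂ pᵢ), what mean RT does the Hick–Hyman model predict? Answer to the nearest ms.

726 ms

H = 0.13·log₂(1/0.13) + 0.24·log₂(1/0.24) + 0.28·log₂(1/0.28) + 0.25·log₂(1/0.25) + 0.10·log₂(1/0.10) = 2.2232 bits.
RT = 370 + 160 × 2.2232 = 725.71 ms.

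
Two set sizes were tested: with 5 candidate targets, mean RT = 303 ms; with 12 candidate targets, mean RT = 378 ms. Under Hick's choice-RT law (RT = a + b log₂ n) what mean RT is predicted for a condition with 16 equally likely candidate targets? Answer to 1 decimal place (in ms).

Fit slope and intercept:
  b = (378 − 303) / (log₂ 12 − log₂ 5) = 75 / (3.5850 − 2.3219) = 59.381 ms/bit
  a = 303 − 59.381 × 2.3219 = 165.122 ms
Then RT(16) = 165.122 + 59.381 × log₂ 16 = 165.122 + 59.381 × 4 ≈ 402.645 ms.

402.6 ms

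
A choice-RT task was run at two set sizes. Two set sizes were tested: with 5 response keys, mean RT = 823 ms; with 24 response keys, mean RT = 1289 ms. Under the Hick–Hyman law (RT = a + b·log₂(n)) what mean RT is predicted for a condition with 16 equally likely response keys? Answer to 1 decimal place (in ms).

1168.5 ms

RT is linear in log₂ n, so two points fix the line:
  b = (1289 − 823) / (log₂ 24 − log₂ 5) = 466 / (4.5850 − 2.3219) = 205.918 ms/bit
  a = 823 − 205.918 × 2.3219 = 344.873 ms
Then RT(16) = 344.873 + 205.918 × log₂ 16 = 344.873 + 205.918 × 4 ≈ 1168.546 ms.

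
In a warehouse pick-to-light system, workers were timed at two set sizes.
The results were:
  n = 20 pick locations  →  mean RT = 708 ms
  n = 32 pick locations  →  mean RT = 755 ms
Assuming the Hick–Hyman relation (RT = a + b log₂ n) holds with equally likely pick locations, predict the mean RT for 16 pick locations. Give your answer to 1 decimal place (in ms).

685.7 ms

Solve the two-equation system in a and b:
  b = (755 − 708) / (log₂ 32 − log₂ 20) = 47 / (5 − 4.3219) = 69.314 ms/bit
  a = 708 − 69.314 × 4.3219 = 408.429 ms
Then RT(16) = 408.429 + 69.314 × log₂ 16 = 408.429 + 69.314 × 4 ≈ 685.686 ms.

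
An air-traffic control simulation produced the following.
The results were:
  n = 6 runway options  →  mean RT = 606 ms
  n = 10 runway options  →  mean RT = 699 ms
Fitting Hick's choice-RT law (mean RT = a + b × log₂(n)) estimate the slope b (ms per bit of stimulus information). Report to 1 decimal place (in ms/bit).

126.2 ms/bit

Slope: b = (699 − 606) / (log₂ 10 − log₂ 6) = 93/0.7370 = 126.193 ms/bit.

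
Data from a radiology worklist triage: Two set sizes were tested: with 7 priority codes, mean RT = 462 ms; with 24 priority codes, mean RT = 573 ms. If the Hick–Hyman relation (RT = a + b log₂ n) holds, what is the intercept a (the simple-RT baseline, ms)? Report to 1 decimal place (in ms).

286.7 ms

b = (RT₂ − RT₁)/(log₂ n₂ − log₂ n₁) = (573 − 462)/(4.5850 − 2.8074) = 62.443 ms/bit.
a = RT₁ − b·log₂ n₁ = 462 − 62.443 × 2.8074 = 286.699 ms.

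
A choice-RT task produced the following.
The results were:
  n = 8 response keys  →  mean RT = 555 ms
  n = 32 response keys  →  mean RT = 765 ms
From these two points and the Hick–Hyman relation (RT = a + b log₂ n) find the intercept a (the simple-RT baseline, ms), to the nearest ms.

240 ms

Slope: b = (765 − 555) / (log₂ 32 − log₂ 8) = 210/2.0000 = 105 ms/bit.
Intercept: a = 555 − 105·log₂(8) = 240.000 ms.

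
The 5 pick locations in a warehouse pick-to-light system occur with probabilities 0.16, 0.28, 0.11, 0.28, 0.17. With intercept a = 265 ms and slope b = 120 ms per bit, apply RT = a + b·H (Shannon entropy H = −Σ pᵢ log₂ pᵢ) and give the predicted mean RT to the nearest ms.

H = 0.16·log₂(1/0.16) + 0.28·log₂(1/0.28) + 0.11·log₂(1/0.11) + 0.28·log₂(1/0.28) + 0.17·log₂(1/0.17) = 2.2363 bits.
RT = 265 + 120 × 2.2363 = 533.36 ms.

533 ms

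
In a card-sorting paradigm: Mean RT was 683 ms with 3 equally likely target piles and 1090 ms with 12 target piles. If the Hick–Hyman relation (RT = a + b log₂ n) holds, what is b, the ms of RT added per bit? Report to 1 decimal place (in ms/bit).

The slope on a log₂ axis is (1090 − 683) / (3.5850 − 1.5850) = 203.500 ms/bit.

203.5 ms/bit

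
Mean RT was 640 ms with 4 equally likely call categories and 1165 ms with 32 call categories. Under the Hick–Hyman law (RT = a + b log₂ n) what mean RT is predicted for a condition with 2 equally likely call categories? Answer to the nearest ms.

465 ms

Solve the two-equation system in a and b:
  b = (1165 − 640) / (log₂ 32 − log₂ 4) = 525 / (5 − 2) = 175 ms/bit
  a = 640 − 175 × 2 = 290 ms
Then RT(2) = 290 + 175 × log₂ 2 = 290 + 175 × 1 ≈ 465.000 ms.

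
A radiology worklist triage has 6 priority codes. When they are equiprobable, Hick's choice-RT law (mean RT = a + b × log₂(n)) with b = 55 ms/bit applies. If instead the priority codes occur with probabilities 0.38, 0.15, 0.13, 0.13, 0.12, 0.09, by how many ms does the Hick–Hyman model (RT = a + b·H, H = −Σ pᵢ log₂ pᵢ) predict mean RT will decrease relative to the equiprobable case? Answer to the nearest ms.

Equiprobable entropy H₀ = log₂ 6 = 2.5850 bits.
Skewed entropy H = −Σ pᵢ log₂ pᵢ = 2.3860 bits.
ΔRT = b·(H₀ − H) = 55 × 0.1990 = 10.94 ms.

11 ms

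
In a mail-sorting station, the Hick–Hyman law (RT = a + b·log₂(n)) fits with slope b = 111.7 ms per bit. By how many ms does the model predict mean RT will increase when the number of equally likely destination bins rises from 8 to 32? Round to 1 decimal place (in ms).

Only the slope matters, since a is common to both: ΔRT = b·log₂(n₂/n₁).
log₂(32) − log₂(8) = log₂(32/8) = log₂(4) = 2.
ΔRT = 111.7 × 2.0000 = 223.400 ms.

223.4 ms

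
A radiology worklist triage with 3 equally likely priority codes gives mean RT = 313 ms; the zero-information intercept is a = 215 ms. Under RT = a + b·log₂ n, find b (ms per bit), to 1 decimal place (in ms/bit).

61.8 ms/bit

3 alternatives carry log₂ 3 = 1.5850 bits; the choice cost is 313 − 215 = 98 ms, so b = 98/1.5850 = 61.831 ms/bit.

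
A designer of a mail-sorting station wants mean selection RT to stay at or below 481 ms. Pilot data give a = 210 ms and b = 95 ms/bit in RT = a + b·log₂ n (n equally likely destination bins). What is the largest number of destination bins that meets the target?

7

Set 210 + 95·log₂ n ≤ 481 → log₂ n ≤ (481 − 210)/95 = 2.8526.
So n ≤ 2^2.8526 = 7.223; the largest integer n is 7.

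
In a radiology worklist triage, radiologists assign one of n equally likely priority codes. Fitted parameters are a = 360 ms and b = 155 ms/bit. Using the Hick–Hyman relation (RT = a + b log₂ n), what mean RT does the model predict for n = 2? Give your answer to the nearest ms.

515 ms

log₂(2) = 1 bits, so RT = 360 + 155 × 1 ≈ 515.000 ms.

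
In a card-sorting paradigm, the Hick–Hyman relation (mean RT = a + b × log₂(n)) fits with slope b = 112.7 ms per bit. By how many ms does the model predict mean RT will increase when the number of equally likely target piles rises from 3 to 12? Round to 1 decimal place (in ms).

225.4 ms

ΔRT = (a + b log₂ n₂) − (a + b log₂ n₁) = b·(log₂ n₂ − log₂ n₁).
log₂(12) − log₂(3) = log₂(12/3) = log₂(4) = 2.
ΔRT = 112.7 × 2.0000 = 225.400 ms.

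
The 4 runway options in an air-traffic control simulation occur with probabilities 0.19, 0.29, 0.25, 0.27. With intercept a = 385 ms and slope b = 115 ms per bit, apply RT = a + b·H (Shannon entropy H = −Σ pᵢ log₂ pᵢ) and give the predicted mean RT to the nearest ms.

Entropy contributions −pᵢ log₂ pᵢ: 0.4552, 0.5179, 0.5000, 0.5100; sum H = 1.9832 bits.
RT = a + bH = 385 + 115·1.9832 = 613.06 ms.

613 ms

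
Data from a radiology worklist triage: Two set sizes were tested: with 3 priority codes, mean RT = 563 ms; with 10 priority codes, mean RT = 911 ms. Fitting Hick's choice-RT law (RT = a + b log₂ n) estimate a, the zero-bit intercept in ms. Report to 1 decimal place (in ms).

245.5 ms

The slope on a log₂ axis is (911 − 563) / (3.3219 − 1.5850) = 200.349 ms/bit.
a = RT₁ − b·log₂ n₁ = 563 − 200.349 × 1.5850 = 245.454 ms.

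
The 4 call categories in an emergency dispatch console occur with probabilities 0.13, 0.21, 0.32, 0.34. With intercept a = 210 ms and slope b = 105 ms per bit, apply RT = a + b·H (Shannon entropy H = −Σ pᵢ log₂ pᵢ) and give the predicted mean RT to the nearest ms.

411 ms

Entropy contributions −pᵢ log₂ pᵢ: 0.3826, 0.4728, 0.5260, 0.5292; sum H = 1.9107 bits.
RT = a + bH = 210 + 105·1.9107 = 410.62 ms.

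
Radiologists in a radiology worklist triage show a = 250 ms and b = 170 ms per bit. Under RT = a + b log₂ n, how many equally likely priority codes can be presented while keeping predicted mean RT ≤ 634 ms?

4

Information budget: (634 − 250)/170 = 2.2588 bits, so n ≤ 2^2.2588 = 4.786 → at most 4.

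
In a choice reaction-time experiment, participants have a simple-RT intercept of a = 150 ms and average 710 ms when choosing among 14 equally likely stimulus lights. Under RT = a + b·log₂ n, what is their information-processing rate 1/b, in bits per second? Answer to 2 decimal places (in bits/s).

b = (710 − 150)/log₂ 14 = 560/3.8074 = 147.084 ms per bit = 0.14708 s/bit; the reciprocal is 6.799 bits/s.

6.80 bits/s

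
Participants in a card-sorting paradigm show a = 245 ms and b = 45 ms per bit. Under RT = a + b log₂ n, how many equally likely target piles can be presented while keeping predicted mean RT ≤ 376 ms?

Information budget: (376 − 245)/45 = 2.9111 bits, so n ≤ 2^2.9111 = 7.522 → at most 7.

7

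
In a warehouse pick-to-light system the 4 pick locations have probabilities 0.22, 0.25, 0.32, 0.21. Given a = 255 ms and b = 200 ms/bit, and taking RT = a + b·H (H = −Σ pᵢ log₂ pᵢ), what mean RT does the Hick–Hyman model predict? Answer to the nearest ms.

651 ms

Entropy contributions −pᵢ log₂ pᵢ: 0.4806, 0.5000, 0.5260, 0.4728; sum H = 1.9794 bits.
RT = a + bH = 255 + 200·1.9794 = 650.89 ms.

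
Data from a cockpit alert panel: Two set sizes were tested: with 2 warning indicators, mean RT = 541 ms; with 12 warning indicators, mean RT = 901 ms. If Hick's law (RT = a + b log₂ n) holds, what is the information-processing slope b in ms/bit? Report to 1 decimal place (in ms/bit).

b = (RT₂ − RT₁)/(log₂ n₂ − log₂ n₁) = (901 − 541)/(3.5850 − 1) = 139.267 ms/bit.

139.3 ms/bit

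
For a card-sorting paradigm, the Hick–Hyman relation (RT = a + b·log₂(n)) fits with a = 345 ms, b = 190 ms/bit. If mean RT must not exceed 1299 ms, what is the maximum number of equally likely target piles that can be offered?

32

Set 345 + 190·log₂ n ≤ 1299 → log₂ n ≤ (1299 − 345)/190 = 5.0211.
So n ≤ 2^5.0211 = 32.470; the largest integer n is 32.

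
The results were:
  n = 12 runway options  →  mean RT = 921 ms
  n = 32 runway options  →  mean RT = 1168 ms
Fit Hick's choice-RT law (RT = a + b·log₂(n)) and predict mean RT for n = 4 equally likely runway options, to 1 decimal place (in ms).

Fit slope and intercept:
  b = (1168 − 921) / (log₂ 32 − log₂ 12) = 247 / (5 − 3.5850) = 174.554 ms/bit
  a = 921 − 174.554 × 3.5850 = 295.232 ms
Then RT(4) = 295.232 + 174.554 × log₂ 4 = 295.232 + 174.554 × 2 ≈ 644.339 ms.

644.3 ms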